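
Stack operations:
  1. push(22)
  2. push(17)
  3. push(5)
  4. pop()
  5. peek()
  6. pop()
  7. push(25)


push(22) -> [22]
push(17) -> [22, 17]
push(5) -> [22, 17, 5]
pop()->5, [22, 17]
peek()->17
pop()->17, [22]
push(25) -> [22, 25]

Final stack: [22, 25]


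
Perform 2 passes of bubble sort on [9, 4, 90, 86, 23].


Initial: [9, 4, 90, 86, 23]
Pass 1: [4, 9, 86, 23, 90] (3 swaps)
Pass 2: [4, 9, 23, 86, 90] (1 swaps)

After 2 passes: [4, 9, 23, 86, 90]


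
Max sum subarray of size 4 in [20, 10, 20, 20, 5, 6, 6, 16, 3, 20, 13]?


[0:4]: 70
[1:5]: 55
[2:6]: 51
[3:7]: 37
[4:8]: 33
[5:9]: 31
[6:10]: 45
[7:11]: 52

Max: 70 at [0:4]


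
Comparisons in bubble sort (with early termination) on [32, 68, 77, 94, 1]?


Algorithm: bubble sort (with early termination)
Input: [32, 68, 77, 94, 1]
Sorted: [1, 32, 68, 77, 94]

10


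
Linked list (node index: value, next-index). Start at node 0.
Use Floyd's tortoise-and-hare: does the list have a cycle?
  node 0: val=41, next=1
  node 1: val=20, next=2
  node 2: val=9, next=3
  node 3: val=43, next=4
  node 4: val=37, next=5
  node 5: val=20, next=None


Floyd's tortoise (slow, +1) and hare (fast, +2):
  init: slow=0, fast=0
  step 1: slow=1, fast=2
  step 2: slow=2, fast=4
  step 3: fast 4->5->None, no cycle

Cycle: no


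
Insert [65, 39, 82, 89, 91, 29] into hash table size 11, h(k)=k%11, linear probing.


Insert 65: h=10 -> slot 10
Insert 39: h=6 -> slot 6
Insert 82: h=5 -> slot 5
Insert 89: h=1 -> slot 1
Insert 91: h=3 -> slot 3
Insert 29: h=7 -> slot 7

Table: [None, 89, None, 91, None, 82, 39, 29, None, None, 65]


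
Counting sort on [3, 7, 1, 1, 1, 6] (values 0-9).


Input: [3, 7, 1, 1, 1, 6]
Counts: [0, 3, 0, 1, 0, 0, 1, 1, 0, 0]

Sorted: [1, 1, 1, 3, 6, 7]


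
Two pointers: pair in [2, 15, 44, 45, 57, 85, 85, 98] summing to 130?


lo=0(2)+hi=7(98)=100
lo=1(15)+hi=7(98)=113
lo=2(44)+hi=7(98)=142
lo=2(44)+hi=6(85)=129
lo=3(45)+hi=6(85)=130

Yes: 45+85=130


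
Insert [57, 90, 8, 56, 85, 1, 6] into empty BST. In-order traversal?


Insert 57: root
Insert 90: R from 57
Insert 8: L from 57
Insert 56: L from 57 -> R from 8
Insert 85: R from 57 -> L from 90
Insert 1: L from 57 -> L from 8
Insert 6: L from 57 -> L from 8 -> R from 1

In-order: [1, 6, 8, 56, 57, 85, 90]


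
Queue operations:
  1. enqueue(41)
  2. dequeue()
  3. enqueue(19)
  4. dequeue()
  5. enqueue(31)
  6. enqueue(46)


enqueue(41) -> [41]
dequeue()->41, []
enqueue(19) -> [19]
dequeue()->19, []
enqueue(31) -> [31]
enqueue(46) -> [31, 46]

Final queue: [31, 46]


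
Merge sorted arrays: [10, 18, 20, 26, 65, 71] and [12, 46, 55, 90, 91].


Take 10 from A
Take 12 from B
Take 18 from A
Take 20 from A
Take 26 from A
Take 46 from B
Take 55 from B
Take 65 from A
Take 71 from A

Merged: [10, 12, 18, 20, 26, 46, 55, 65, 71, 90, 91]


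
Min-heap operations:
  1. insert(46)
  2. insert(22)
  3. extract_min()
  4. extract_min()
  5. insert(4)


insert(46) -> [46]
insert(22) -> [22, 46]
extract_min()->22, [46]
extract_min()->46, []
insert(4) -> [4]

Final heap: [4]


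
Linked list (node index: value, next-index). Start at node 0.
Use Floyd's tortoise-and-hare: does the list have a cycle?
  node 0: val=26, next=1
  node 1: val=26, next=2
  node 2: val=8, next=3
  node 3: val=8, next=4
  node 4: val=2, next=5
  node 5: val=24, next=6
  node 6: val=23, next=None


Floyd's tortoise (slow, +1) and hare (fast, +2):
  init: slow=0, fast=0
  step 1: slow=1, fast=2
  step 2: slow=2, fast=4
  step 3: slow=3, fast=6
  step 4: fast -> None, no cycle

Cycle: no


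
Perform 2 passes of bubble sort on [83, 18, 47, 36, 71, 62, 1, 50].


Initial: [83, 18, 47, 36, 71, 62, 1, 50]
Pass 1: [18, 47, 36, 71, 62, 1, 50, 83] (7 swaps)
Pass 2: [18, 36, 47, 62, 1, 50, 71, 83] (4 swaps)

After 2 passes: [18, 36, 47, 62, 1, 50, 71, 83]


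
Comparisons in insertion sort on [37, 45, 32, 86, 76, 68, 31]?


Algorithm: insertion sort
Input: [37, 45, 32, 86, 76, 68, 31]
Sorted: [31, 32, 37, 45, 68, 76, 86]

15


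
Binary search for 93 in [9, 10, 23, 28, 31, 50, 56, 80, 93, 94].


Step 1: lo=0, hi=9, mid=4, val=31
Step 2: lo=5, hi=9, mid=7, val=80
Step 3: lo=8, hi=9, mid=8, val=93

Found at index 8


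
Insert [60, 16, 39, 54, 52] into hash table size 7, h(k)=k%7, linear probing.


Insert 60: h=4 -> slot 4
Insert 16: h=2 -> slot 2
Insert 39: h=4, 1 probes -> slot 5
Insert 54: h=5, 1 probes -> slot 6
Insert 52: h=3 -> slot 3

Table: [None, None, 16, 52, 60, 39, 54]


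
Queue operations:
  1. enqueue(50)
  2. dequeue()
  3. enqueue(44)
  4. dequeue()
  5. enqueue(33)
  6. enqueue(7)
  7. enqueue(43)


enqueue(50) -> [50]
dequeue()->50, []
enqueue(44) -> [44]
dequeue()->44, []
enqueue(33) -> [33]
enqueue(7) -> [33, 7]
enqueue(43) -> [33, 7, 43]

Final queue: [33, 7, 43]


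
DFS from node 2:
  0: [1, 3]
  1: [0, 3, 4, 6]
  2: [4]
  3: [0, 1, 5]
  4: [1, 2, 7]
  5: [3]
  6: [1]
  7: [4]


Visit 2, push [4]
Visit 4, push [7, 1]
Visit 1, push [6, 3, 0]
Visit 0, push [3]
Visit 3, push [5]
Visit 5, push []
Visit 6, push []
Visit 7, push []

DFS order: [2, 4, 1, 0, 3, 5, 6, 7]


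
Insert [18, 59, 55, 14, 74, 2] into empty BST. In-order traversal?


Insert 18: root
Insert 59: R from 18
Insert 55: R from 18 -> L from 59
Insert 14: L from 18
Insert 74: R from 18 -> R from 59
Insert 2: L from 18 -> L from 14

In-order: [2, 14, 18, 55, 59, 74]


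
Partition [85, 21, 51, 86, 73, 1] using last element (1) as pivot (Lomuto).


Pivot: 1
Place pivot at 0: [1, 21, 51, 86, 73, 85]

Partitioned: [1, 21, 51, 86, 73, 85]


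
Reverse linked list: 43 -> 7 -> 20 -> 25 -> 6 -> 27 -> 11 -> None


Step 1: curr=43, set curr.next=prev(None) | reversed so far: 43
Step 2: curr=7, set curr.next=prev(43) | reversed so far: 7 -> 43
Step 3: curr=20, set curr.next=prev(7) | reversed so far: 20 -> 7 -> 43
Step 4: curr=25, set curr.next=prev(20) | reversed so far: 25 -> 20 -> 7 -> 43
Step 5: curr=6, set curr.next=prev(25) | reversed so far: 6 -> 25 -> 20 -> 7 -> 43
Step 6: curr=27, set curr.next=prev(6) | reversed so far: 27 -> 6 -> 25 -> 20 -> 7 -> 43
Step 7: curr=11, set curr.next=prev(27) | reversed so far: 11 -> 27 -> 6 -> 25 -> 20 -> 7 -> 43

11 -> 27 -> 6 -> 25 -> 20 -> 7 -> 43 -> None


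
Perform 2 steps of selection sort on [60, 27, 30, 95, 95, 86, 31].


Initial: [60, 27, 30, 95, 95, 86, 31]
Step 1: min=27 at 1
  Swap: [27, 60, 30, 95, 95, 86, 31]
Step 2: min=30 at 2
  Swap: [27, 30, 60, 95, 95, 86, 31]

After 2 steps: [27, 30, 60, 95, 95, 86, 31]


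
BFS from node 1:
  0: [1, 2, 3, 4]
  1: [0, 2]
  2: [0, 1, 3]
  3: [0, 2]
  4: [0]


Visit 1, enqueue [0, 2]
Visit 0, enqueue [3, 4]
Visit 2, enqueue []
Visit 3, enqueue []
Visit 4, enqueue []

BFS order: [1, 0, 2, 3, 4]


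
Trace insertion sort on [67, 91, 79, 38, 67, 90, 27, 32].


Initial: [67, 91, 79, 38, 67, 90, 27, 32]
Insert 91: [67, 91, 79, 38, 67, 90, 27, 32]
Insert 79: [67, 79, 91, 38, 67, 90, 27, 32]
Insert 38: [38, 67, 79, 91, 67, 90, 27, 32]
Insert 67: [38, 67, 67, 79, 91, 90, 27, 32]
Insert 90: [38, 67, 67, 79, 90, 91, 27, 32]
Insert 27: [27, 38, 67, 67, 79, 90, 91, 32]
Insert 32: [27, 32, 38, 67, 67, 79, 90, 91]

Sorted: [27, 32, 38, 67, 67, 79, 90, 91]


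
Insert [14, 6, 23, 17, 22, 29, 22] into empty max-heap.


Insert 14: [14]
Insert 6: [14, 6]
Insert 23: [23, 6, 14]
Insert 17: [23, 17, 14, 6]
Insert 22: [23, 22, 14, 6, 17]
Insert 29: [29, 22, 23, 6, 17, 14]
Insert 22: [29, 22, 23, 6, 17, 14, 22]

Final heap: [29, 22, 23, 6, 17, 14, 22]


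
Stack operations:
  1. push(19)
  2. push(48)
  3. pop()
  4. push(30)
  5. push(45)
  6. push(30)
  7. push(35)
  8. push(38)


push(19) -> [19]
push(48) -> [19, 48]
pop()->48, [19]
push(30) -> [19, 30]
push(45) -> [19, 30, 45]
push(30) -> [19, 30, 45, 30]
push(35) -> [19, 30, 45, 30, 35]
push(38) -> [19, 30, 45, 30, 35, 38]

Final stack: [19, 30, 45, 30, 35, 38]


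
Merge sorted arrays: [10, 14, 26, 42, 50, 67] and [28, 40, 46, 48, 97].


Take 10 from A
Take 14 from A
Take 26 from A
Take 28 from B
Take 40 from B
Take 42 from A
Take 46 from B
Take 48 from B
Take 50 from A
Take 67 from A

Merged: [10, 14, 26, 28, 40, 42, 46, 48, 50, 67, 97]


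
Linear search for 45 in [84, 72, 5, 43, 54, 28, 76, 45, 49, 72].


i=0: 84!=45
i=1: 72!=45
i=2: 5!=45
i=3: 43!=45
i=4: 54!=45
i=5: 28!=45
i=6: 76!=45
i=7: 45==45 found!

Found at 7, 8 comps


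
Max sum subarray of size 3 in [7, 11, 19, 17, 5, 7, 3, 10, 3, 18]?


[0:3]: 37
[1:4]: 47
[2:5]: 41
[3:6]: 29
[4:7]: 15
[5:8]: 20
[6:9]: 16
[7:10]: 31

Max: 47 at [1:4]


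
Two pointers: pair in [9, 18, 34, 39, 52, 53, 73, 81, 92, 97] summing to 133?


lo=0(9)+hi=9(97)=106
lo=1(18)+hi=9(97)=115
lo=2(34)+hi=9(97)=131
lo=3(39)+hi=9(97)=136
lo=3(39)+hi=8(92)=131
lo=4(52)+hi=8(92)=144
lo=4(52)+hi=7(81)=133

Yes: 52+81=133


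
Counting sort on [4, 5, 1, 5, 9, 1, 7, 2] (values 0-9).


Input: [4, 5, 1, 5, 9, 1, 7, 2]
Counts: [0, 2, 1, 0, 1, 2, 0, 1, 0, 1]

Sorted: [1, 1, 2, 4, 5, 5, 7, 9]


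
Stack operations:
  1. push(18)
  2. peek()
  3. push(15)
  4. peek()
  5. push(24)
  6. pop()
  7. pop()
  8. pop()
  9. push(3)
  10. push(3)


push(18) -> [18]
peek()->18
push(15) -> [18, 15]
peek()->15
push(24) -> [18, 15, 24]
pop()->24, [18, 15]
pop()->15, [18]
pop()->18, []
push(3) -> [3]
push(3) -> [3, 3]

Final stack: [3, 3]


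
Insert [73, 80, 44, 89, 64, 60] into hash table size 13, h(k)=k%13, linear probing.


Insert 73: h=8 -> slot 8
Insert 80: h=2 -> slot 2
Insert 44: h=5 -> slot 5
Insert 89: h=11 -> slot 11
Insert 64: h=12 -> slot 12
Insert 60: h=8, 1 probes -> slot 9

Table: [None, None, 80, None, None, 44, None, None, 73, 60, None, 89, 64]


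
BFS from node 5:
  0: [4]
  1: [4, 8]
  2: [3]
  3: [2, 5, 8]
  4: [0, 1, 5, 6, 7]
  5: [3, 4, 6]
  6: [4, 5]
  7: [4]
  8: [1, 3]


Visit 5, enqueue [3, 4, 6]
Visit 3, enqueue [2, 8]
Visit 4, enqueue [0, 1, 7]
Visit 6, enqueue []
Visit 2, enqueue []
Visit 8, enqueue []
Visit 0, enqueue []
Visit 1, enqueue []
Visit 7, enqueue []

BFS order: [5, 3, 4, 6, 2, 8, 0, 1, 7]


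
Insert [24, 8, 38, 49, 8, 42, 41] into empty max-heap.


Insert 24: [24]
Insert 8: [24, 8]
Insert 38: [38, 8, 24]
Insert 49: [49, 38, 24, 8]
Insert 8: [49, 38, 24, 8, 8]
Insert 42: [49, 38, 42, 8, 8, 24]
Insert 41: [49, 38, 42, 8, 8, 24, 41]

Final heap: [49, 38, 42, 8, 8, 24, 41]


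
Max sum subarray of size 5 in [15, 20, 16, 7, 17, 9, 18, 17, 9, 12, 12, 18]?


[0:5]: 75
[1:6]: 69
[2:7]: 67
[3:8]: 68
[4:9]: 70
[5:10]: 65
[6:11]: 68
[7:12]: 68

Max: 75 at [0:5]


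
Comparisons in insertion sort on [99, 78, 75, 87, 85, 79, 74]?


Algorithm: insertion sort
Input: [99, 78, 75, 87, 85, 79, 74]
Sorted: [74, 75, 78, 79, 85, 87, 99]

18


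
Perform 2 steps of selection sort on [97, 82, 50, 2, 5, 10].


Initial: [97, 82, 50, 2, 5, 10]
Step 1: min=2 at 3
  Swap: [2, 82, 50, 97, 5, 10]
Step 2: min=5 at 4
  Swap: [2, 5, 50, 97, 82, 10]

After 2 steps: [2, 5, 50, 97, 82, 10]


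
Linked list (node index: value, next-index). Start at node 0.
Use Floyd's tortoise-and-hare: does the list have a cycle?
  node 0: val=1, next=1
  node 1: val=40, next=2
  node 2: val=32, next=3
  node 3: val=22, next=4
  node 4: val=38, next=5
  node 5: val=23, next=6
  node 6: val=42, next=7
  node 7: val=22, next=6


Floyd's tortoise (slow, +1) and hare (fast, +2):
  init: slow=0, fast=0
  step 1: slow=1, fast=2
  step 2: slow=2, fast=4
  step 3: slow=3, fast=6
  step 4: slow=4, fast=6
  step 5: slow=5, fast=6
  step 6: slow=6, fast=6
  slow == fast at node 6: cycle detected

Cycle: yes


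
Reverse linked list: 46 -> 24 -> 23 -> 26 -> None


Step 1: curr=46, set curr.next=prev(None) | reversed so far: 46
Step 2: curr=24, set curr.next=prev(46) | reversed so far: 24 -> 46
Step 3: curr=23, set curr.next=prev(24) | reversed so far: 23 -> 24 -> 46
Step 4: curr=26, set curr.next=prev(23) | reversed so far: 26 -> 23 -> 24 -> 46

26 -> 23 -> 24 -> 46 -> None


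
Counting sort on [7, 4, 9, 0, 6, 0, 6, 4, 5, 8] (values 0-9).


Input: [7, 4, 9, 0, 6, 0, 6, 4, 5, 8]
Counts: [2, 0, 0, 0, 2, 1, 2, 1, 1, 1]

Sorted: [0, 0, 4, 4, 5, 6, 6, 7, 8, 9]


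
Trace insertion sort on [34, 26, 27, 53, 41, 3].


Initial: [34, 26, 27, 53, 41, 3]
Insert 26: [26, 34, 27, 53, 41, 3]
Insert 27: [26, 27, 34, 53, 41, 3]
Insert 53: [26, 27, 34, 53, 41, 3]
Insert 41: [26, 27, 34, 41, 53, 3]
Insert 3: [3, 26, 27, 34, 41, 53]

Sorted: [3, 26, 27, 34, 41, 53]


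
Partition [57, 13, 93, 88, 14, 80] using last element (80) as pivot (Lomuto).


Pivot: 80
  57 <= 80: advance i (no swap)
  13 <= 80: advance i (no swap)
  14 <= 80: swap -> [57, 13, 14, 88, 93, 80]
Place pivot at 3: [57, 13, 14, 80, 93, 88]

Partitioned: [57, 13, 14, 80, 93, 88]


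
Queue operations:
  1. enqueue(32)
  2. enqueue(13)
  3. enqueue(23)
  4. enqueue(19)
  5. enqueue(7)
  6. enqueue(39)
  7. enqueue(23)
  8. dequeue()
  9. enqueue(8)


enqueue(32) -> [32]
enqueue(13) -> [32, 13]
enqueue(23) -> [32, 13, 23]
enqueue(19) -> [32, 13, 23, 19]
enqueue(7) -> [32, 13, 23, 19, 7]
enqueue(39) -> [32, 13, 23, 19, 7, 39]
enqueue(23) -> [32, 13, 23, 19, 7, 39, 23]
dequeue()->32, [13, 23, 19, 7, 39, 23]
enqueue(8) -> [13, 23, 19, 7, 39, 23, 8]

Final queue: [13, 23, 19, 7, 39, 23, 8]


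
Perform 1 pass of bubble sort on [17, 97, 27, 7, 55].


Initial: [17, 97, 27, 7, 55]
Pass 1: [17, 27, 7, 55, 97] (3 swaps)

After 1 pass: [17, 27, 7, 55, 97]


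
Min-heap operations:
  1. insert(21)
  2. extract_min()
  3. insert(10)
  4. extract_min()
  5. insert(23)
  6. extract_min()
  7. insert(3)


insert(21) -> [21]
extract_min()->21, []
insert(10) -> [10]
extract_min()->10, []
insert(23) -> [23]
extract_min()->23, []
insert(3) -> [3]

Final heap: [3]


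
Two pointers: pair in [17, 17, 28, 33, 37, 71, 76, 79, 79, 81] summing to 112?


lo=0(17)+hi=9(81)=98
lo=1(17)+hi=9(81)=98
lo=2(28)+hi=9(81)=109
lo=3(33)+hi=9(81)=114
lo=3(33)+hi=8(79)=112

Yes: 33+79=112


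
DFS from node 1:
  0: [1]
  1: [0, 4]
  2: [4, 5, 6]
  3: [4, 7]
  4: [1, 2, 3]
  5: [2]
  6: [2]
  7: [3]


Visit 1, push [4, 0]
Visit 0, push []
Visit 4, push [3, 2]
Visit 2, push [6, 5]
Visit 5, push []
Visit 6, push []
Visit 3, push [7]
Visit 7, push []

DFS order: [1, 0, 4, 2, 5, 6, 3, 7]


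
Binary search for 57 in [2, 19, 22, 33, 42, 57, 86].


Step 1: lo=0, hi=6, mid=3, val=33
Step 2: lo=4, hi=6, mid=5, val=57

Found at index 5


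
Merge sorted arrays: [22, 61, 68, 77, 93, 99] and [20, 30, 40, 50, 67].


Take 20 from B
Take 22 from A
Take 30 from B
Take 40 from B
Take 50 from B
Take 61 from A
Take 67 from B

Merged: [20, 22, 30, 40, 50, 61, 67, 68, 77, 93, 99]


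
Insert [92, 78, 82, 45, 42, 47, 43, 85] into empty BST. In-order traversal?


Insert 92: root
Insert 78: L from 92
Insert 82: L from 92 -> R from 78
Insert 45: L from 92 -> L from 78
Insert 42: L from 92 -> L from 78 -> L from 45
Insert 47: L from 92 -> L from 78 -> R from 45
Insert 43: L from 92 -> L from 78 -> L from 45 -> R from 42
Insert 85: L from 92 -> R from 78 -> R from 82

In-order: [42, 43, 45, 47, 78, 82, 85, 92]


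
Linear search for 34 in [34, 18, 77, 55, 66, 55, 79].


i=0: 34==34 found!

Found at 0, 1 comps


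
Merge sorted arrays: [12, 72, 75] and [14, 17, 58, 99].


Take 12 from A
Take 14 from B
Take 17 from B
Take 58 from B
Take 72 from A
Take 75 from A

Merged: [12, 14, 17, 58, 72, 75, 99]


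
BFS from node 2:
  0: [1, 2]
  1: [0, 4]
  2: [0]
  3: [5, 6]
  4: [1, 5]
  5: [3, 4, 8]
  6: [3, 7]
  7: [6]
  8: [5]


Visit 2, enqueue [0]
Visit 0, enqueue [1]
Visit 1, enqueue [4]
Visit 4, enqueue [5]
Visit 5, enqueue [3, 8]
Visit 3, enqueue [6]
Visit 8, enqueue []
Visit 6, enqueue [7]
Visit 7, enqueue []

BFS order: [2, 0, 1, 4, 5, 3, 8, 6, 7]


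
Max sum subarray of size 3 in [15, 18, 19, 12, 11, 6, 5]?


[0:3]: 52
[1:4]: 49
[2:5]: 42
[3:6]: 29
[4:7]: 22

Max: 52 at [0:3]


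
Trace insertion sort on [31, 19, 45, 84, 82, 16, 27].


Initial: [31, 19, 45, 84, 82, 16, 27]
Insert 19: [19, 31, 45, 84, 82, 16, 27]
Insert 45: [19, 31, 45, 84, 82, 16, 27]
Insert 84: [19, 31, 45, 84, 82, 16, 27]
Insert 82: [19, 31, 45, 82, 84, 16, 27]
Insert 16: [16, 19, 31, 45, 82, 84, 27]
Insert 27: [16, 19, 27, 31, 45, 82, 84]

Sorted: [16, 19, 27, 31, 45, 82, 84]


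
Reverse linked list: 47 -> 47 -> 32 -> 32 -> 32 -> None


Step 1: curr=47, set curr.next=prev(None) | reversed so far: 47
Step 2: curr=47, set curr.next=prev(47) | reversed so far: 47 -> 47
Step 3: curr=32, set curr.next=prev(47) | reversed so far: 32 -> 47 -> 47
Step 4: curr=32, set curr.next=prev(32) | reversed so far: 32 -> 32 -> 47 -> 47
Step 5: curr=32, set curr.next=prev(32) | reversed so far: 32 -> 32 -> 32 -> 47 -> 47

32 -> 32 -> 32 -> 47 -> 47 -> None


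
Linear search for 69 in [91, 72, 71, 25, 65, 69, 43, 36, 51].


i=0: 91!=69
i=1: 72!=69
i=2: 71!=69
i=3: 25!=69
i=4: 65!=69
i=5: 69==69 found!

Found at 5, 6 comps


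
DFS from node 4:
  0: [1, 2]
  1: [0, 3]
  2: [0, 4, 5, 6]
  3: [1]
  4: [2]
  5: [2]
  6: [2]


Visit 4, push [2]
Visit 2, push [6, 5, 0]
Visit 0, push [1]
Visit 1, push [3]
Visit 3, push []
Visit 5, push []
Visit 6, push []

DFS order: [4, 2, 0, 1, 3, 5, 6]


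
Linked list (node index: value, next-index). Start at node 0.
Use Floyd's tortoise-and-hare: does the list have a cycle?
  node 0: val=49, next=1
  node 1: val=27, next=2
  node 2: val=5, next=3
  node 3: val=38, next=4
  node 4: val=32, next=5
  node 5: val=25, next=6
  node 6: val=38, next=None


Floyd's tortoise (slow, +1) and hare (fast, +2):
  init: slow=0, fast=0
  step 1: slow=1, fast=2
  step 2: slow=2, fast=4
  step 3: slow=3, fast=6
  step 4: fast -> None, no cycle

Cycle: no


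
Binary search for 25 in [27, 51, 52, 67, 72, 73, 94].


Step 1: lo=0, hi=6, mid=3, val=67
Step 2: lo=0, hi=2, mid=1, val=51
Step 3: lo=0, hi=0, mid=0, val=27

Not found


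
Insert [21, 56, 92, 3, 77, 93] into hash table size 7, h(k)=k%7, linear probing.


Insert 21: h=0 -> slot 0
Insert 56: h=0, 1 probes -> slot 1
Insert 92: h=1, 1 probes -> slot 2
Insert 3: h=3 -> slot 3
Insert 77: h=0, 4 probes -> slot 4
Insert 93: h=2, 3 probes -> slot 5

Table: [21, 56, 92, 3, 77, 93, None]


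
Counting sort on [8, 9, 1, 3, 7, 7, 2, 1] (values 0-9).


Input: [8, 9, 1, 3, 7, 7, 2, 1]
Counts: [0, 2, 1, 1, 0, 0, 0, 2, 1, 1]

Sorted: [1, 1, 2, 3, 7, 7, 8, 9]


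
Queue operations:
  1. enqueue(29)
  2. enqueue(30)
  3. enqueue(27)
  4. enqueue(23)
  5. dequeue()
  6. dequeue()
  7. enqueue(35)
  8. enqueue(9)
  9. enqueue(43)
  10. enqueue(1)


enqueue(29) -> [29]
enqueue(30) -> [29, 30]
enqueue(27) -> [29, 30, 27]
enqueue(23) -> [29, 30, 27, 23]
dequeue()->29, [30, 27, 23]
dequeue()->30, [27, 23]
enqueue(35) -> [27, 23, 35]
enqueue(9) -> [27, 23, 35, 9]
enqueue(43) -> [27, 23, 35, 9, 43]
enqueue(1) -> [27, 23, 35, 9, 43, 1]

Final queue: [27, 23, 35, 9, 43, 1]


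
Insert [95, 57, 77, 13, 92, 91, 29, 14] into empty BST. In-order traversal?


Insert 95: root
Insert 57: L from 95
Insert 77: L from 95 -> R from 57
Insert 13: L from 95 -> L from 57
Insert 92: L from 95 -> R from 57 -> R from 77
Insert 91: L from 95 -> R from 57 -> R from 77 -> L from 92
Insert 29: L from 95 -> L from 57 -> R from 13
Insert 14: L from 95 -> L from 57 -> R from 13 -> L from 29

In-order: [13, 14, 29, 57, 77, 91, 92, 95]


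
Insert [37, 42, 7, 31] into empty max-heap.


Insert 37: [37]
Insert 42: [42, 37]
Insert 7: [42, 37, 7]
Insert 31: [42, 37, 7, 31]

Final heap: [42, 37, 7, 31]


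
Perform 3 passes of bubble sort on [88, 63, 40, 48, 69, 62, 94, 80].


Initial: [88, 63, 40, 48, 69, 62, 94, 80]
Pass 1: [63, 40, 48, 69, 62, 88, 80, 94] (6 swaps)
Pass 2: [40, 48, 63, 62, 69, 80, 88, 94] (4 swaps)
Pass 3: [40, 48, 62, 63, 69, 80, 88, 94] (1 swaps)

After 3 passes: [40, 48, 62, 63, 69, 80, 88, 94]


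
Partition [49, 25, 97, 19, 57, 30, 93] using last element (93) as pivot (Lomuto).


Pivot: 93
  49 <= 93: advance i (no swap)
  25 <= 93: advance i (no swap)
  19 <= 93: swap -> [49, 25, 19, 97, 57, 30, 93]
  57 <= 93: swap -> [49, 25, 19, 57, 97, 30, 93]
  30 <= 93: swap -> [49, 25, 19, 57, 30, 97, 93]
Place pivot at 5: [49, 25, 19, 57, 30, 93, 97]

Partitioned: [49, 25, 19, 57, 30, 93, 97]


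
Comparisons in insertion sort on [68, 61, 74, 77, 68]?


Algorithm: insertion sort
Input: [68, 61, 74, 77, 68]
Sorted: [61, 68, 68, 74, 77]

6


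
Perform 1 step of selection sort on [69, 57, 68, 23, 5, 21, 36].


Initial: [69, 57, 68, 23, 5, 21, 36]
Step 1: min=5 at 4
  Swap: [5, 57, 68, 23, 69, 21, 36]

After 1 step: [5, 57, 68, 23, 69, 21, 36]


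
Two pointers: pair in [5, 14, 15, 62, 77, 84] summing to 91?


lo=0(5)+hi=5(84)=89
lo=1(14)+hi=5(84)=98
lo=1(14)+hi=4(77)=91

Yes: 14+77=91


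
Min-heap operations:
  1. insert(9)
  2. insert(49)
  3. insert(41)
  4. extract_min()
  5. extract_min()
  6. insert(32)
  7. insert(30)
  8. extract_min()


insert(9) -> [9]
insert(49) -> [9, 49]
insert(41) -> [9, 49, 41]
extract_min()->9, [41, 49]
extract_min()->41, [49]
insert(32) -> [32, 49]
insert(30) -> [30, 49, 32]
extract_min()->30, [32, 49]

Final heap: [32, 49]


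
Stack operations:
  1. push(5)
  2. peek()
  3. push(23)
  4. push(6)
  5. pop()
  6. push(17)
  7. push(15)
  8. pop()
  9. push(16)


push(5) -> [5]
peek()->5
push(23) -> [5, 23]
push(6) -> [5, 23, 6]
pop()->6, [5, 23]
push(17) -> [5, 23, 17]
push(15) -> [5, 23, 17, 15]
pop()->15, [5, 23, 17]
push(16) -> [5, 23, 17, 16]

Final stack: [5, 23, 17, 16]


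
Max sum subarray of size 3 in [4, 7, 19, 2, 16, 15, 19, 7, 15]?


[0:3]: 30
[1:4]: 28
[2:5]: 37
[3:6]: 33
[4:7]: 50
[5:8]: 41
[6:9]: 41

Max: 50 at [4:7]


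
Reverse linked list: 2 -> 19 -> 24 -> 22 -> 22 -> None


Step 1: curr=2, set curr.next=prev(None) | reversed so far: 2
Step 2: curr=19, set curr.next=prev(2) | reversed so far: 19 -> 2
Step 3: curr=24, set curr.next=prev(19) | reversed so far: 24 -> 19 -> 2
Step 4: curr=22, set curr.next=prev(24) | reversed so far: 22 -> 24 -> 19 -> 2
Step 5: curr=22, set curr.next=prev(22) | reversed so far: 22 -> 22 -> 24 -> 19 -> 2

22 -> 22 -> 24 -> 19 -> 2 -> None


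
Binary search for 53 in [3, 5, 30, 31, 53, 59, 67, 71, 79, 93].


Step 1: lo=0, hi=9, mid=4, val=53

Found at index 4


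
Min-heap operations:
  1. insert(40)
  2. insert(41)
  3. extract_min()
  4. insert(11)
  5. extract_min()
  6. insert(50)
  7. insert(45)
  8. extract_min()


insert(40) -> [40]
insert(41) -> [40, 41]
extract_min()->40, [41]
insert(11) -> [11, 41]
extract_min()->11, [41]
insert(50) -> [41, 50]
insert(45) -> [41, 50, 45]
extract_min()->41, [45, 50]

Final heap: [45, 50]


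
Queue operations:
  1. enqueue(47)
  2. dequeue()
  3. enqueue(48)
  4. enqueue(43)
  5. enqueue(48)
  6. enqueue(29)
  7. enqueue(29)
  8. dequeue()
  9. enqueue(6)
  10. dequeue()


enqueue(47) -> [47]
dequeue()->47, []
enqueue(48) -> [48]
enqueue(43) -> [48, 43]
enqueue(48) -> [48, 43, 48]
enqueue(29) -> [48, 43, 48, 29]
enqueue(29) -> [48, 43, 48, 29, 29]
dequeue()->48, [43, 48, 29, 29]
enqueue(6) -> [43, 48, 29, 29, 6]
dequeue()->43, [48, 29, 29, 6]

Final queue: [48, 29, 29, 6]


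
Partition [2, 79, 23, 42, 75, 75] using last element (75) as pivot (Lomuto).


Pivot: 75
  2 <= 75: advance i (no swap)
  23 <= 75: swap -> [2, 23, 79, 42, 75, 75]
  42 <= 75: swap -> [2, 23, 42, 79, 75, 75]
  75 <= 75: swap -> [2, 23, 42, 75, 79, 75]
Place pivot at 4: [2, 23, 42, 75, 75, 79]

Partitioned: [2, 23, 42, 75, 75, 79]


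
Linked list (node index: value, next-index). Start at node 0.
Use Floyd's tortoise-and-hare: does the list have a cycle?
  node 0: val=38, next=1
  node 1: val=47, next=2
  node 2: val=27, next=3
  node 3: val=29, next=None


Floyd's tortoise (slow, +1) and hare (fast, +2):
  init: slow=0, fast=0
  step 1: slow=1, fast=2
  step 2: fast 2->3->None, no cycle

Cycle: no


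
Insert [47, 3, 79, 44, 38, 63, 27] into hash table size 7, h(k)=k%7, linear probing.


Insert 47: h=5 -> slot 5
Insert 3: h=3 -> slot 3
Insert 79: h=2 -> slot 2
Insert 44: h=2, 2 probes -> slot 4
Insert 38: h=3, 3 probes -> slot 6
Insert 63: h=0 -> slot 0
Insert 27: h=6, 2 probes -> slot 1

Table: [63, 27, 79, 3, 44, 47, 38]


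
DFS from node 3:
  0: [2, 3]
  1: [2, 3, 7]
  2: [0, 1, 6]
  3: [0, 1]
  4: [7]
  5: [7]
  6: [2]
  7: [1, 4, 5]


Visit 3, push [1, 0]
Visit 0, push [2]
Visit 2, push [6, 1]
Visit 1, push [7]
Visit 7, push [5, 4]
Visit 4, push []
Visit 5, push []
Visit 6, push []

DFS order: [3, 0, 2, 1, 7, 4, 5, 6]


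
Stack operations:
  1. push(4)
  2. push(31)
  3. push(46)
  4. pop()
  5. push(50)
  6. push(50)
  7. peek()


push(4) -> [4]
push(31) -> [4, 31]
push(46) -> [4, 31, 46]
pop()->46, [4, 31]
push(50) -> [4, 31, 50]
push(50) -> [4, 31, 50, 50]
peek()->50

Final stack: [4, 31, 50, 50]


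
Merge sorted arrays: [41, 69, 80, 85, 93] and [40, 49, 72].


Take 40 from B
Take 41 from A
Take 49 from B
Take 69 from A
Take 72 from B

Merged: [40, 41, 49, 69, 72, 80, 85, 93]


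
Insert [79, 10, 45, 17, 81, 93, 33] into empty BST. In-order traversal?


Insert 79: root
Insert 10: L from 79
Insert 45: L from 79 -> R from 10
Insert 17: L from 79 -> R from 10 -> L from 45
Insert 81: R from 79
Insert 93: R from 79 -> R from 81
Insert 33: L from 79 -> R from 10 -> L from 45 -> R from 17

In-order: [10, 17, 33, 45, 79, 81, 93]


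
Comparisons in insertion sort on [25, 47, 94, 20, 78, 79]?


Algorithm: insertion sort
Input: [25, 47, 94, 20, 78, 79]
Sorted: [20, 25, 47, 78, 79, 94]

9


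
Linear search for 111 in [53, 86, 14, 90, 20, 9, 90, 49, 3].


i=0: 53!=111
i=1: 86!=111
i=2: 14!=111
i=3: 90!=111
i=4: 20!=111
i=5: 9!=111
i=6: 90!=111
i=7: 49!=111
i=8: 3!=111

Not found, 9 comps


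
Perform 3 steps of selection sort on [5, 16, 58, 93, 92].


Initial: [5, 16, 58, 93, 92]
Step 1: min=5 at 0
  Swap: [5, 16, 58, 93, 92]
Step 2: min=16 at 1
  Swap: [5, 16, 58, 93, 92]
Step 3: min=58 at 2
  Swap: [5, 16, 58, 93, 92]

After 3 steps: [5, 16, 58, 93, 92]


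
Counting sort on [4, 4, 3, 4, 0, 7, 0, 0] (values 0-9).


Input: [4, 4, 3, 4, 0, 7, 0, 0]
Counts: [3, 0, 0, 1, 3, 0, 0, 1, 0, 0]

Sorted: [0, 0, 0, 3, 4, 4, 4, 7]


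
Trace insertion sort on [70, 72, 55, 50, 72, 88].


Initial: [70, 72, 55, 50, 72, 88]
Insert 72: [70, 72, 55, 50, 72, 88]
Insert 55: [55, 70, 72, 50, 72, 88]
Insert 50: [50, 55, 70, 72, 72, 88]
Insert 72: [50, 55, 70, 72, 72, 88]
Insert 88: [50, 55, 70, 72, 72, 88]

Sorted: [50, 55, 70, 72, 72, 88]


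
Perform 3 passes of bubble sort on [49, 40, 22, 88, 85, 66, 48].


Initial: [49, 40, 22, 88, 85, 66, 48]
Pass 1: [40, 22, 49, 85, 66, 48, 88] (5 swaps)
Pass 2: [22, 40, 49, 66, 48, 85, 88] (3 swaps)
Pass 3: [22, 40, 49, 48, 66, 85, 88] (1 swaps)

After 3 passes: [22, 40, 49, 48, 66, 85, 88]


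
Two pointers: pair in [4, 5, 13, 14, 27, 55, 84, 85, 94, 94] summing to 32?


lo=0(4)+hi=9(94)=98
lo=0(4)+hi=8(94)=98
lo=0(4)+hi=7(85)=89
lo=0(4)+hi=6(84)=88
lo=0(4)+hi=5(55)=59
lo=0(4)+hi=4(27)=31
lo=1(5)+hi=4(27)=32

Yes: 5+27=32


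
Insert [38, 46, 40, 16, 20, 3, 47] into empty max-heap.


Insert 38: [38]
Insert 46: [46, 38]
Insert 40: [46, 38, 40]
Insert 16: [46, 38, 40, 16]
Insert 20: [46, 38, 40, 16, 20]
Insert 3: [46, 38, 40, 16, 20, 3]
Insert 47: [47, 38, 46, 16, 20, 3, 40]

Final heap: [47, 38, 46, 16, 20, 3, 40]


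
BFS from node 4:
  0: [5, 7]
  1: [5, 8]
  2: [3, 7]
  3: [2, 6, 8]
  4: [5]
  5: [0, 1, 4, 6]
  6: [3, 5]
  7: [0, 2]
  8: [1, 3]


Visit 4, enqueue [5]
Visit 5, enqueue [0, 1, 6]
Visit 0, enqueue [7]
Visit 1, enqueue [8]
Visit 6, enqueue [3]
Visit 7, enqueue [2]
Visit 8, enqueue []
Visit 3, enqueue []
Visit 2, enqueue []

BFS order: [4, 5, 0, 1, 6, 7, 8, 3, 2]


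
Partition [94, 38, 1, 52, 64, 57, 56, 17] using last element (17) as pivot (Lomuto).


Pivot: 17
  1 <= 17: swap -> [1, 38, 94, 52, 64, 57, 56, 17]
Place pivot at 1: [1, 17, 94, 52, 64, 57, 56, 38]

Partitioned: [1, 17, 94, 52, 64, 57, 56, 38]


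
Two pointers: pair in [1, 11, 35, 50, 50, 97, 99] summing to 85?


lo=0(1)+hi=6(99)=100
lo=0(1)+hi=5(97)=98
lo=0(1)+hi=4(50)=51
lo=1(11)+hi=4(50)=61
lo=2(35)+hi=4(50)=85

Yes: 35+50=85


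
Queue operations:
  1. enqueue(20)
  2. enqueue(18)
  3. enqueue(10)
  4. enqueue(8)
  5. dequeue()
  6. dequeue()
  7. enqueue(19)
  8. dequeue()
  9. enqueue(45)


enqueue(20) -> [20]
enqueue(18) -> [20, 18]
enqueue(10) -> [20, 18, 10]
enqueue(8) -> [20, 18, 10, 8]
dequeue()->20, [18, 10, 8]
dequeue()->18, [10, 8]
enqueue(19) -> [10, 8, 19]
dequeue()->10, [8, 19]
enqueue(45) -> [8, 19, 45]

Final queue: [8, 19, 45]


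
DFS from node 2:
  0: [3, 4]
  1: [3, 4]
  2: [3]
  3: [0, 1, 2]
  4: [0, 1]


Visit 2, push [3]
Visit 3, push [1, 0]
Visit 0, push [4]
Visit 4, push [1]
Visit 1, push []

DFS order: [2, 3, 0, 4, 1]


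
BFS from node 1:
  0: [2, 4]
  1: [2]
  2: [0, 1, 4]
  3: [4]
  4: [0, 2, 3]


Visit 1, enqueue [2]
Visit 2, enqueue [0, 4]
Visit 0, enqueue []
Visit 4, enqueue [3]
Visit 3, enqueue []

BFS order: [1, 2, 0, 4, 3]


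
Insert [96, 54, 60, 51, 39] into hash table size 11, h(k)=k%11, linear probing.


Insert 96: h=8 -> slot 8
Insert 54: h=10 -> slot 10
Insert 60: h=5 -> slot 5
Insert 51: h=7 -> slot 7
Insert 39: h=6 -> slot 6

Table: [None, None, None, None, None, 60, 39, 51, 96, None, 54]


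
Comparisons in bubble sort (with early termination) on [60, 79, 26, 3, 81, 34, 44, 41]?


Algorithm: bubble sort (with early termination)
Input: [60, 79, 26, 3, 81, 34, 44, 41]
Sorted: [3, 26, 34, 41, 44, 60, 79, 81]

25


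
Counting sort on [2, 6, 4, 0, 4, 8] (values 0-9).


Input: [2, 6, 4, 0, 4, 8]
Counts: [1, 0, 1, 0, 2, 0, 1, 0, 1, 0]

Sorted: [0, 2, 4, 4, 6, 8]


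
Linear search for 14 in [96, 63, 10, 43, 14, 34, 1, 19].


i=0: 96!=14
i=1: 63!=14
i=2: 10!=14
i=3: 43!=14
i=4: 14==14 found!

Found at 4, 5 comps


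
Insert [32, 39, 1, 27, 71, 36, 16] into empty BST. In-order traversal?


Insert 32: root
Insert 39: R from 32
Insert 1: L from 32
Insert 27: L from 32 -> R from 1
Insert 71: R from 32 -> R from 39
Insert 36: R from 32 -> L from 39
Insert 16: L from 32 -> R from 1 -> L from 27

In-order: [1, 16, 27, 32, 36, 39, 71]


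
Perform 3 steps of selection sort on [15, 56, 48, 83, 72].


Initial: [15, 56, 48, 83, 72]
Step 1: min=15 at 0
  Swap: [15, 56, 48, 83, 72]
Step 2: min=48 at 2
  Swap: [15, 48, 56, 83, 72]
Step 3: min=56 at 2
  Swap: [15, 48, 56, 83, 72]

After 3 steps: [15, 48, 56, 83, 72]


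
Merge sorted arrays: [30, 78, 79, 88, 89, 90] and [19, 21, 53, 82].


Take 19 from B
Take 21 from B
Take 30 from A
Take 53 from B
Take 78 from A
Take 79 from A
Take 82 from B

Merged: [19, 21, 30, 53, 78, 79, 82, 88, 89, 90]


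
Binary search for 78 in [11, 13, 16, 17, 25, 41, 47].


Step 1: lo=0, hi=6, mid=3, val=17
Step 2: lo=4, hi=6, mid=5, val=41
Step 3: lo=6, hi=6, mid=6, val=47

Not found


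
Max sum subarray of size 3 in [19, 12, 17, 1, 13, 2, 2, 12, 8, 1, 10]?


[0:3]: 48
[1:4]: 30
[2:5]: 31
[3:6]: 16
[4:7]: 17
[5:8]: 16
[6:9]: 22
[7:10]: 21
[8:11]: 19

Max: 48 at [0:3]


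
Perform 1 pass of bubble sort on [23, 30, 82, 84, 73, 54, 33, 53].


Initial: [23, 30, 82, 84, 73, 54, 33, 53]
Pass 1: [23, 30, 82, 73, 54, 33, 53, 84] (4 swaps)

After 1 pass: [23, 30, 82, 73, 54, 33, 53, 84]


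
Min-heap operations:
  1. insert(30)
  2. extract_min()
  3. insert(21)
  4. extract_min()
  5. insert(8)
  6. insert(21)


insert(30) -> [30]
extract_min()->30, []
insert(21) -> [21]
extract_min()->21, []
insert(8) -> [8]
insert(21) -> [8, 21]

Final heap: [8, 21]


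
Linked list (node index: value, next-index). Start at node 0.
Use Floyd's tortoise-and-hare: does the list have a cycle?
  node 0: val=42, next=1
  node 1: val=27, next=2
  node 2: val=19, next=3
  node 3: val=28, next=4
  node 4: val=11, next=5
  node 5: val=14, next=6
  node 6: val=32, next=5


Floyd's tortoise (slow, +1) and hare (fast, +2):
  init: slow=0, fast=0
  step 1: slow=1, fast=2
  step 2: slow=2, fast=4
  step 3: slow=3, fast=6
  step 4: slow=4, fast=6
  step 5: slow=5, fast=6
  step 6: slow=6, fast=6
  slow == fast at node 6: cycle detected

Cycle: yes


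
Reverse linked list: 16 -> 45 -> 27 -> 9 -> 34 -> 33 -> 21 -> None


Step 1: curr=16, set curr.next=prev(None) | reversed so far: 16
Step 2: curr=45, set curr.next=prev(16) | reversed so far: 45 -> 16
Step 3: curr=27, set curr.next=prev(45) | reversed so far: 27 -> 45 -> 16
Step 4: curr=9, set curr.next=prev(27) | reversed so far: 9 -> 27 -> 45 -> 16
Step 5: curr=34, set curr.next=prev(9) | reversed so far: 34 -> 9 -> 27 -> 45 -> 16
Step 6: curr=33, set curr.next=prev(34) | reversed so far: 33 -> 34 -> 9 -> 27 -> 45 -> 16
Step 7: curr=21, set curr.next=prev(33) | reversed so far: 21 -> 33 -> 34 -> 9 -> 27 -> 45 -> 16

21 -> 33 -> 34 -> 9 -> 27 -> 45 -> 16 -> None


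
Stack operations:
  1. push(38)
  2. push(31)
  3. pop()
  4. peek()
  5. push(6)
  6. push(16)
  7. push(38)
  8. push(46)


push(38) -> [38]
push(31) -> [38, 31]
pop()->31, [38]
peek()->38
push(6) -> [38, 6]
push(16) -> [38, 6, 16]
push(38) -> [38, 6, 16, 38]
push(46) -> [38, 6, 16, 38, 46]

Final stack: [38, 6, 16, 38, 46]


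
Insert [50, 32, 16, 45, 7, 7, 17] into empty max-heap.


Insert 50: [50]
Insert 32: [50, 32]
Insert 16: [50, 32, 16]
Insert 45: [50, 45, 16, 32]
Insert 7: [50, 45, 16, 32, 7]
Insert 7: [50, 45, 16, 32, 7, 7]
Insert 17: [50, 45, 17, 32, 7, 7, 16]

Final heap: [50, 45, 17, 32, 7, 7, 16]


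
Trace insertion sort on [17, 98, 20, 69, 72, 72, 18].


Initial: [17, 98, 20, 69, 72, 72, 18]
Insert 98: [17, 98, 20, 69, 72, 72, 18]
Insert 20: [17, 20, 98, 69, 72, 72, 18]
Insert 69: [17, 20, 69, 98, 72, 72, 18]
Insert 72: [17, 20, 69, 72, 98, 72, 18]
Insert 72: [17, 20, 69, 72, 72, 98, 18]
Insert 18: [17, 18, 20, 69, 72, 72, 98]

Sorted: [17, 18, 20, 69, 72, 72, 98]


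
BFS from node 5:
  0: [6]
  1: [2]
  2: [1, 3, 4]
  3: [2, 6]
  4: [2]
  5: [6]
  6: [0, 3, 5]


Visit 5, enqueue [6]
Visit 6, enqueue [0, 3]
Visit 0, enqueue []
Visit 3, enqueue [2]
Visit 2, enqueue [1, 4]
Visit 1, enqueue []
Visit 4, enqueue []

BFS order: [5, 6, 0, 3, 2, 1, 4]


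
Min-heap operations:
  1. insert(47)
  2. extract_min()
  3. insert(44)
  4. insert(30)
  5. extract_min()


insert(47) -> [47]
extract_min()->47, []
insert(44) -> [44]
insert(30) -> [30, 44]
extract_min()->30, [44]

Final heap: [44]


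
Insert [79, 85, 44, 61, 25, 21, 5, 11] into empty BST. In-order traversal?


Insert 79: root
Insert 85: R from 79
Insert 44: L from 79
Insert 61: L from 79 -> R from 44
Insert 25: L from 79 -> L from 44
Insert 21: L from 79 -> L from 44 -> L from 25
Insert 5: L from 79 -> L from 44 -> L from 25 -> L from 21
Insert 11: L from 79 -> L from 44 -> L from 25 -> L from 21 -> R from 5

In-order: [5, 11, 21, 25, 44, 61, 79, 85]


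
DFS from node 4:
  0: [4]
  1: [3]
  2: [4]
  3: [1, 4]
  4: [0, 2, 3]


Visit 4, push [3, 2, 0]
Visit 0, push []
Visit 2, push []
Visit 3, push [1]
Visit 1, push []

DFS order: [4, 0, 2, 3, 1]


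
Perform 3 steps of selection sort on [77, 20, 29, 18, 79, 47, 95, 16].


Initial: [77, 20, 29, 18, 79, 47, 95, 16]
Step 1: min=16 at 7
  Swap: [16, 20, 29, 18, 79, 47, 95, 77]
Step 2: min=18 at 3
  Swap: [16, 18, 29, 20, 79, 47, 95, 77]
Step 3: min=20 at 3
  Swap: [16, 18, 20, 29, 79, 47, 95, 77]

After 3 steps: [16, 18, 20, 29, 79, 47, 95, 77]


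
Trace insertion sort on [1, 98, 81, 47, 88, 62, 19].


Initial: [1, 98, 81, 47, 88, 62, 19]
Insert 98: [1, 98, 81, 47, 88, 62, 19]
Insert 81: [1, 81, 98, 47, 88, 62, 19]
Insert 47: [1, 47, 81, 98, 88, 62, 19]
Insert 88: [1, 47, 81, 88, 98, 62, 19]
Insert 62: [1, 47, 62, 81, 88, 98, 19]
Insert 19: [1, 19, 47, 62, 81, 88, 98]

Sorted: [1, 19, 47, 62, 81, 88, 98]


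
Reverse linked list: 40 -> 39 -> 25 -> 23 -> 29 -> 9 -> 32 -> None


Step 1: curr=40, set curr.next=prev(None) | reversed so far: 40
Step 2: curr=39, set curr.next=prev(40) | reversed so far: 39 -> 40
Step 3: curr=25, set curr.next=prev(39) | reversed so far: 25 -> 39 -> 40
Step 4: curr=23, set curr.next=prev(25) | reversed so far: 23 -> 25 -> 39 -> 40
Step 5: curr=29, set curr.next=prev(23) | reversed so far: 29 -> 23 -> 25 -> 39 -> 40
Step 6: curr=9, set curr.next=prev(29) | reversed so far: 9 -> 29 -> 23 -> 25 -> 39 -> 40
Step 7: curr=32, set curr.next=prev(9) | reversed so far: 32 -> 9 -> 29 -> 23 -> 25 -> 39 -> 40

32 -> 9 -> 29 -> 23 -> 25 -> 39 -> 40 -> None


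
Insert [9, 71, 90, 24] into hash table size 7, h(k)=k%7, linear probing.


Insert 9: h=2 -> slot 2
Insert 71: h=1 -> slot 1
Insert 90: h=6 -> slot 6
Insert 24: h=3 -> slot 3

Table: [None, 71, 9, 24, None, None, 90]


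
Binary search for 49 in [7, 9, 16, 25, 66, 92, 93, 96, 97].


Step 1: lo=0, hi=8, mid=4, val=66
Step 2: lo=0, hi=3, mid=1, val=9
Step 3: lo=2, hi=3, mid=2, val=16
Step 4: lo=3, hi=3, mid=3, val=25

Not found


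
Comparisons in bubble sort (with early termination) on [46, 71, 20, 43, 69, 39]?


Algorithm: bubble sort (with early termination)
Input: [46, 71, 20, 43, 69, 39]
Sorted: [20, 39, 43, 46, 69, 71]

15


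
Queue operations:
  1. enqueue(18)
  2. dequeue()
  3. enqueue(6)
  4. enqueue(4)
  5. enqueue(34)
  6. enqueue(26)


enqueue(18) -> [18]
dequeue()->18, []
enqueue(6) -> [6]
enqueue(4) -> [6, 4]
enqueue(34) -> [6, 4, 34]
enqueue(26) -> [6, 4, 34, 26]

Final queue: [6, 4, 34, 26]


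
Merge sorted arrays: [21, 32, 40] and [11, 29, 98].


Take 11 from B
Take 21 from A
Take 29 from B
Take 32 from A
Take 40 from A

Merged: [11, 21, 29, 32, 40, 98]


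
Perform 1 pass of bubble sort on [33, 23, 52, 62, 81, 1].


Initial: [33, 23, 52, 62, 81, 1]
Pass 1: [23, 33, 52, 62, 1, 81] (2 swaps)

After 1 pass: [23, 33, 52, 62, 1, 81]


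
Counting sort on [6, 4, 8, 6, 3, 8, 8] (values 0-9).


Input: [6, 4, 8, 6, 3, 8, 8]
Counts: [0, 0, 0, 1, 1, 0, 2, 0, 3, 0]

Sorted: [3, 4, 6, 6, 8, 8, 8]


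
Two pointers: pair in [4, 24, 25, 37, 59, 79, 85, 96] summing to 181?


lo=0(4)+hi=7(96)=100
lo=1(24)+hi=7(96)=120
lo=2(25)+hi=7(96)=121
lo=3(37)+hi=7(96)=133
lo=4(59)+hi=7(96)=155
lo=5(79)+hi=7(96)=175
lo=6(85)+hi=7(96)=181

Yes: 85+96=181


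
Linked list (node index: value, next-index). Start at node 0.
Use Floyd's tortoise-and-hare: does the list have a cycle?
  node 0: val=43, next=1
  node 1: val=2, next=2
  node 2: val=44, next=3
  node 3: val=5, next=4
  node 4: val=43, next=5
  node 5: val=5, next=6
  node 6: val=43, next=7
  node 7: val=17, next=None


Floyd's tortoise (slow, +1) and hare (fast, +2):
  init: slow=0, fast=0
  step 1: slow=1, fast=2
  step 2: slow=2, fast=4
  step 3: slow=3, fast=6
  step 4: fast 6->7->None, no cycle

Cycle: no


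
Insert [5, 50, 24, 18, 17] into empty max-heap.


Insert 5: [5]
Insert 50: [50, 5]
Insert 24: [50, 5, 24]
Insert 18: [50, 18, 24, 5]
Insert 17: [50, 18, 24, 5, 17]

Final heap: [50, 18, 24, 5, 17]


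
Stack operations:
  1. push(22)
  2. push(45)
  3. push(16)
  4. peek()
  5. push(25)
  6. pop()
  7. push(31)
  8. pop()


push(22) -> [22]
push(45) -> [22, 45]
push(16) -> [22, 45, 16]
peek()->16
push(25) -> [22, 45, 16, 25]
pop()->25, [22, 45, 16]
push(31) -> [22, 45, 16, 31]
pop()->31, [22, 45, 16]

Final stack: [22, 45, 16]


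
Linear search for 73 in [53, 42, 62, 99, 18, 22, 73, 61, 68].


i=0: 53!=73
i=1: 42!=73
i=2: 62!=73
i=3: 99!=73
i=4: 18!=73
i=5: 22!=73
i=6: 73==73 found!

Found at 6, 7 comps


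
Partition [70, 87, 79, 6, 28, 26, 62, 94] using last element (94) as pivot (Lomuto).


Pivot: 94
  70 <= 94: advance i (no swap)
  87 <= 94: advance i (no swap)
  79 <= 94: advance i (no swap)
  6 <= 94: advance i (no swap)
  28 <= 94: advance i (no swap)
  26 <= 94: advance i (no swap)
  62 <= 94: advance i (no swap)
Place pivot at 7: [70, 87, 79, 6, 28, 26, 62, 94]

Partitioned: [70, 87, 79, 6, 28, 26, 62, 94]


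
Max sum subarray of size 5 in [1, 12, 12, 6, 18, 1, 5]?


[0:5]: 49
[1:6]: 49
[2:7]: 42

Max: 49 at [0:5]
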